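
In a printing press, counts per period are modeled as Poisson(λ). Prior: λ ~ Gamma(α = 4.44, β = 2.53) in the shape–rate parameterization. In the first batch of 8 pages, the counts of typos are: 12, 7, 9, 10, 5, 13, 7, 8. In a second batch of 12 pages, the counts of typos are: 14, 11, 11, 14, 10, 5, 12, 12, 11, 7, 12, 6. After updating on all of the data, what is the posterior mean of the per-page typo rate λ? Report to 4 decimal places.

With a Gamma(shape α, rate β) prior, the Poisson likelihood is conjugate: the posterior is Gamma(α + ΣXᵢ, β + n).
Batch 1: sum of counts S = 71 over n = 8 pages.
After batch 1: Gamma(α+S, β+n) = Gamma(4.44+71, 2.53+8) = Gamma(75.44, 10.53).
Batch 2: sum of counts S = 125 over n = 12 pages.
After batch 2: Gamma(α+S, β+n) = Gamma(75.44+125, 10.53+12) = Gamma(200.44, 22.53).
Posterior mean = α/β = 200.44/22.53 = 8.8966.

8.8966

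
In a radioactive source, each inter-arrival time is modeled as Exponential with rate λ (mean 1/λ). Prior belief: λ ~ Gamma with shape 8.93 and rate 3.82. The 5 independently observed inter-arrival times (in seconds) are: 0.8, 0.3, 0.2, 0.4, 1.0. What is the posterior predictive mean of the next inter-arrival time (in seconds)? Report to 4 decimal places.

0.5043

With a Gamma(shape α, rate β) prior on the exponential rate λ, the posterior after n observations with total T = Σxᵢ is Gamma(α+n, β+T).
Sum of observations T = 2.7 seconds; n = 5.
Posterior: Gamma(8.93+5, 3.82+2.7) = Gamma(13.93, 6.52).
The predictive distribution for the next observation is Lomax; its mean is β/(α−1) = 6.52/12.93 = 0.5043.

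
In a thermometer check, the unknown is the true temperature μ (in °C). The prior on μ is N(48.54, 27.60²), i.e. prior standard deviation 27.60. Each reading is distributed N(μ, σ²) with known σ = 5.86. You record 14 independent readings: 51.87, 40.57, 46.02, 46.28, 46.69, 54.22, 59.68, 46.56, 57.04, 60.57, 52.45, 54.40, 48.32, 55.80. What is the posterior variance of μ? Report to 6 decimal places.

For Normal data with known variance σ², a Normal(μ₀, σ₀²) prior on μ is conjugate. Posterior precision = 1/σ₀² + n/σ²; posterior mean is the precision-weighted average of μ₀ and x̄.
σ₀² = 27.60² = 761.76, σ² = 5.86² = 34.3396; σ² + n·σ₀² = 34.3396 + 14·761.76 = 10698.9796.
Posterior precision = 1/σ₀² + n/σ² = 1/761.76 + 14/34.3396 = (σ² + n·σ₀²)/(σ₀²σ²) = 10698.9796/(761.76·34.3396); posterior variance σₙ² = σ₀²σ²/(σ² + n·σ₀²) = 761.76·34.3396/10698.9796 = 2.444956.

2.444956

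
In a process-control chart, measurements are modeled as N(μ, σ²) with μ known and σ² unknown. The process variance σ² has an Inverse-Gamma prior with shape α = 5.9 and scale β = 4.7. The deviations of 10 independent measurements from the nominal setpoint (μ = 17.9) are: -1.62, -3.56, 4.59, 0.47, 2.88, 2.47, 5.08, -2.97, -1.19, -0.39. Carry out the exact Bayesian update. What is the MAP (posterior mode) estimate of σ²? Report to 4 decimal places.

With known mean μ and an Inverse-Gamma(α, β) prior on σ², the Normal likelihood is conjugate: posterior is Inv-Gamma(α + n/2, β + Σ(xᵢ−μ)²/2).
Σ(xᵢ−μ)² = (-1.62)² + (-3.56)² + (4.59)² + (0.47)² + (2.88)² + (2.47)² + (5.08)² + (-2.97)² + (-1.19)² + (-0.39)² = 87.1778.
Posterior: Inv-Gamma(5.9 + 10/2, 4.7 + 87.1778/2) = Inv-Gamma(10.90, 48.28890).
Mode = β/(α+1) = 48.28890/11.90 = 4.0579.

4.0579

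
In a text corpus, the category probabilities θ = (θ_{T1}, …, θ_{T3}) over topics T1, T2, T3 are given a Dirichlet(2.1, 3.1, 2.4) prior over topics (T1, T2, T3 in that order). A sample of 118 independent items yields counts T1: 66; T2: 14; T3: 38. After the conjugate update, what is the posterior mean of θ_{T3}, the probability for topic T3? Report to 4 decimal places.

0.3217

The Dirichlet prior is conjugate to the Multinomial likelihood: each posterior αⱼ = prior αⱼ + observed count nⱼ.
Posterior concentration: (68.1, 17.1, 40.4), total = 125.6.
E[θ_{T3}|data] = α_{T3}/Σα = 40.4/125.6 = 0.3217.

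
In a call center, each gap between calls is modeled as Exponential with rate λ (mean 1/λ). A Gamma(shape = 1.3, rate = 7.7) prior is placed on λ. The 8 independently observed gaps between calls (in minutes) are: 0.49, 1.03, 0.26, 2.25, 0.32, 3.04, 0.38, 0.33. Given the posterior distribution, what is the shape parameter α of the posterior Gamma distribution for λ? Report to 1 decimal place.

With a Gamma(shape α, rate β) prior on the exponential rate λ, the posterior after n observations with total T = Σxᵢ is Gamma(α+n, β+T).
Sum of observations T = 8.10 minutes; n = 8.
Posterior: Gamma(1.3+8, 7.7+8.10) = Gamma(9.3, 15.80).
Posterior α = 9.3.

9.3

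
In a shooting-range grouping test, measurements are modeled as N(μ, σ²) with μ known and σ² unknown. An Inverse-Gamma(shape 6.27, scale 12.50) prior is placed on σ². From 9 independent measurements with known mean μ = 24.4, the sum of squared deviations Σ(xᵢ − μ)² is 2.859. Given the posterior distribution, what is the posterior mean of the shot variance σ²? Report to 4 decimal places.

1.4257

With known mean μ and an Inverse-Gamma(α, β) prior on σ², the Normal likelihood is conjugate: posterior is Inv-Gamma(α + n/2, β + Σ(xᵢ−μ)²/2).
Posterior: Inv-Gamma(6.27 + 9/2, 12.50 + 2.859/2) = Inv-Gamma(10.77, 13.9295).
E[σ²|data] = β/(α−1) = 13.9295/9.77 = 1.4257.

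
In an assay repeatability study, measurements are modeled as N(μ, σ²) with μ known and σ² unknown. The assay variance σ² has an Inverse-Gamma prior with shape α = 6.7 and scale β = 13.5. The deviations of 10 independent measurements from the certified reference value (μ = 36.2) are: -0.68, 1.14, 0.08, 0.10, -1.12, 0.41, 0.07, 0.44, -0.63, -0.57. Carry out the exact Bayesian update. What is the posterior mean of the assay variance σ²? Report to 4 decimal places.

With known mean μ and an Inverse-Gamma(α, β) prior on σ², the Normal likelihood is conjugate: posterior is Inv-Gamma(α + n/2, β + Σ(xᵢ−μ)²/2).
Σ(xᵢ−μ)² = (-0.68)² + (1.14)² + (0.08)² + (0.10)² + (-1.12)² + (0.41)² + (0.07)² + (0.44)² + (-0.63)² + (-0.57)² = 4.1212.
Posterior: Inv-Gamma(6.7 + 10/2, 13.5 + 4.1212/2) = Inv-Gamma(11.70, 15.56060).
E[σ²|data] = β/(α−1) = 15.56060/10.70 = 1.4543.

1.4543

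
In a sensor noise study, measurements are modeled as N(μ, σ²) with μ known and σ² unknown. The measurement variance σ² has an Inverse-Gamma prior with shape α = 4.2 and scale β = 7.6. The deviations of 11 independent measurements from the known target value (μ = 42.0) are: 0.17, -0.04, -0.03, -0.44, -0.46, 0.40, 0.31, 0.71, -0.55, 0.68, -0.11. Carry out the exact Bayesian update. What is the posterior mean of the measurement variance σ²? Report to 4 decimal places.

0.9870

With known mean μ and an Inverse-Gamma(α, β) prior on σ², the Normal likelihood is conjugate: posterior is Inv-Gamma(α + n/2, β + Σ(xᵢ−μ)²/2).
Σ(xᵢ−μ)² = (0.17)² + (-0.04)² + (-0.03)² + (-0.44)² + (-0.46)² + (0.40)² + (0.31)² + (0.71)² + (-0.55)² + (0.68)² + (-0.11)² = 1.9738.
Posterior: Inv-Gamma(4.2 + 11/2, 7.6 + 1.9738/2) = Inv-Gamma(9.70, 8.58690).
E[σ²|data] = β/(α−1) = 8.58690/8.70 = 0.9870.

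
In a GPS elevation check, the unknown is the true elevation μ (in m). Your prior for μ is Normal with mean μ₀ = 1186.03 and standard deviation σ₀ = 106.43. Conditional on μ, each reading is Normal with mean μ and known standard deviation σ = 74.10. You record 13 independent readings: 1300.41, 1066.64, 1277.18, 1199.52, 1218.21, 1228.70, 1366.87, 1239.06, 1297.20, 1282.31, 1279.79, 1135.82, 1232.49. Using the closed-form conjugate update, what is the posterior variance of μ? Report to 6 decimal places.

407.186958

For Normal data with known variance σ², a Normal(μ₀, σ₀²) prior on μ is conjugate. Posterior precision = 1/σ₀² + n/σ²; posterior mean is the precision-weighted average of μ₀ and x̄.
σ₀² = 106.43² = 11327.3449, σ² = 74.10² = 5490.81; σ² + n·σ₀² = 5490.81 + 13·11327.3449 = 152746.2937.
Posterior precision = 1/σ₀² + n/σ² = 1/11327.3449 + 13/5490.81 = (σ² + n·σ₀²)/(σ₀²σ²) = 152746.2937/(11327.3449·5490.81); posterior variance σₙ² = σ₀²σ²/(σ² + n·σ₀²) = 11327.3449·5490.81/152746.2937 = 407.186958.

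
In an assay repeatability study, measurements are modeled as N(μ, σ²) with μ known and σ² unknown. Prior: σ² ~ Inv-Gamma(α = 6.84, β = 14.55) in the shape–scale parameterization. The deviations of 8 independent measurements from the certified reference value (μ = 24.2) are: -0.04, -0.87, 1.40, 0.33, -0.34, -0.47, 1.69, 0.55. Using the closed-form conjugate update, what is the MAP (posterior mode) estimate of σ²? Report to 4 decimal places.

1.4959

With known mean μ and an Inverse-Gamma(α, β) prior on σ², the Normal likelihood is conjugate: posterior is Inv-Gamma(α + n/2, β + Σ(xᵢ−μ)²/2).
Σ(xᵢ−μ)² = (-0.04)² + (-0.87)² + (1.40)² + (0.33)² + (-0.34)² + (-0.47)² + (1.69)² + (0.55)² = 6.3225.
Posterior: Inv-Gamma(6.84 + 8/2, 14.55 + 6.3225/2) = Inv-Gamma(10.84, 17.71125).
Mode = β/(α+1) = 17.71125/11.84 = 1.4959.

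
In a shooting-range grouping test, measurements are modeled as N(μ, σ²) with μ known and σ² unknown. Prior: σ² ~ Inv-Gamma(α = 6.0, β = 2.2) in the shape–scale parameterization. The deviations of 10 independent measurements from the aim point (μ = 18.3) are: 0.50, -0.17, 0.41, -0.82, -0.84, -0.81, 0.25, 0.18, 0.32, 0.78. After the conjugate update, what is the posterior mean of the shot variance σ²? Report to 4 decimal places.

With known mean μ and an Inverse-Gamma(α, β) prior on σ², the Normal likelihood is conjugate: posterior is Inv-Gamma(α + n/2, β + Σ(xᵢ−μ)²/2).
Σ(xᵢ−μ)² = (0.50)² + (-0.17)² + (0.41)² + (-0.82)² + (-0.84)² + (-0.81)² + (0.25)² + (0.18)² + (0.32)² + (0.78)² = 3.2868.
Posterior: Inv-Gamma(6.0 + 10/2, 2.2 + 3.2868/2) = Inv-Gamma(11.00, 3.84340).
E[σ²|data] = β/(α−1) = 3.84340/10.00 = 0.3843.

0.3843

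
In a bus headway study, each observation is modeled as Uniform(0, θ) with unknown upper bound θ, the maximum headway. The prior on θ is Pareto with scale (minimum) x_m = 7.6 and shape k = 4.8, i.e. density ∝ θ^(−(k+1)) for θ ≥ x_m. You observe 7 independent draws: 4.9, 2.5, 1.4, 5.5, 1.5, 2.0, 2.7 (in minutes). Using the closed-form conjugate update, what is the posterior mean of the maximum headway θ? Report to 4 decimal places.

A Pareto(scale x_m, shape k) prior on the upper bound θ of Uniform(0, θ) is conjugate: posterior is Pareto(max(x_m, max xᵢ), k + n).
Sample maximum = 5.5; prior scale x_m = 7.6 → posterior scale = max = 7.6.
Posterior shape = 4.8 + 7 = 11.8.
E[θ|data] = k·x_m/(k−1) = 11.8·7.6/10.8 = 8.3037.

8.3037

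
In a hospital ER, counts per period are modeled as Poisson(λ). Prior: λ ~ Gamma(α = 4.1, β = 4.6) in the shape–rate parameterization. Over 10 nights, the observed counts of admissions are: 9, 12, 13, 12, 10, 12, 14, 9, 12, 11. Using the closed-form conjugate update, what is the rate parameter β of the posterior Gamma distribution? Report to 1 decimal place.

With a Gamma(shape α, rate β) prior, the Poisson likelihood is conjugate: the posterior is Gamma(α + ΣXᵢ, β + n).
Sum of counts S = 114 over n = 10 nights.
Posterior: Gamma(α+S, β+n) = Gamma(4.1+114, 4.6+10) = Gamma(118.1, 14.6).
Posterior β = 14.6.

14.6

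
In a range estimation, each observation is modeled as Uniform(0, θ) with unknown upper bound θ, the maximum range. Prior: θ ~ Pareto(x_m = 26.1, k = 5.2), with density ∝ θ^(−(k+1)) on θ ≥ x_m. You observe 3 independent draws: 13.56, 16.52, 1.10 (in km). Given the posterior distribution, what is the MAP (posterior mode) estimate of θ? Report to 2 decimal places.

26.10

A Pareto(scale x_m, shape k) prior on the upper bound θ of Uniform(0, θ) is conjugate: posterior is Pareto(max(x_m, max xᵢ), k + n).
Sample maximum = 16.52; prior scale x_m = 26.1 → posterior scale = max = 26.10.
Posterior shape = 5.2 + 3 = 8.2.
The Pareto density is decreasing on [x_m, ∞), so the mode is x_m = 26.10.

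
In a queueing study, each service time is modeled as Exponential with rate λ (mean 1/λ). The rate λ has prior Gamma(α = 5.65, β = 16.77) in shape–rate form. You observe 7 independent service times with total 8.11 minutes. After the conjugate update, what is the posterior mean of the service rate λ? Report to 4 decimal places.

With a Gamma(shape α, rate β) prior on the exponential rate λ, the posterior after n observations with total T = Σxᵢ is Gamma(α+n, β+T).
Posterior: Gamma(5.65+7, 16.77+8.11) = Gamma(12.65, 24.88).
Posterior mean of λ = α/β = 12.65/24.88 = 0.5084.

0.5084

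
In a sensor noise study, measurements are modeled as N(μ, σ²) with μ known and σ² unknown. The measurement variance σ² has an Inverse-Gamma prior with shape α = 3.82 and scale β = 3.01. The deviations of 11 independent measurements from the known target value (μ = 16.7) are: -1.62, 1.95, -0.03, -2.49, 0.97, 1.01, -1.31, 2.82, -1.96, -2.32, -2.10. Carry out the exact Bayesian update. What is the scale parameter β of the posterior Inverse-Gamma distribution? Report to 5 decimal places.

With known mean μ and an Inverse-Gamma(α, β) prior on σ², the Normal likelihood is conjugate: posterior is Inv-Gamma(α + n/2, β + Σ(xᵢ−μ)²/2).
Σ(xᵢ−μ)² = (-1.62)² + (1.95)² + (-0.03)² + (-2.49)² + (0.97)² + (1.01)² + (-1.31)² + (2.82)² + (-1.96)² + (-2.32)² + (-2.10)² = 37.8914.
Posterior: Inv-Gamma(3.82 + 11/2, 3.01 + 37.8914/2) = Inv-Gamma(9.32, 21.95570).
Posterior β = 21.95570.

21.95570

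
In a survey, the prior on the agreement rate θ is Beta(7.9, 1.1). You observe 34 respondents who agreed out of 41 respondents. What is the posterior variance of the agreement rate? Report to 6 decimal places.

0.002662

The Beta prior is conjugate to a Binomial/Bernoulli likelihood; the update adds successes to α and failures to β.
Posterior: Beta(α+k, β+n−k) = Beta(7.9+34, 1.1+7) = Beta(41.9, 8.1).
Var = αβ/((α+β)²(α+β+1)) = 41.9·8.1/(50.0²·51.0) = 0.002662.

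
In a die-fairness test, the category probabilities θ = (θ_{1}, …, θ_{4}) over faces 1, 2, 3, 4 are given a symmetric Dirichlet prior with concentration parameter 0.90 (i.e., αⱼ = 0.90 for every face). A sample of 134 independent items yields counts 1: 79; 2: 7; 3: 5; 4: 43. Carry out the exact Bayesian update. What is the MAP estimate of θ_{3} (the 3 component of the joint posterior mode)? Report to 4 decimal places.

The Dirichlet prior is conjugate to the Multinomial likelihood: each posterior αⱼ = prior αⱼ + observed count nⱼ.
Posterior concentration: (79.90, 7.90, 5.90, 43.90), total = 137.60.
Joint mode component: (α_{3}−1)/(Σα−K) = 4.90/133.60 = 0.0367.

0.0367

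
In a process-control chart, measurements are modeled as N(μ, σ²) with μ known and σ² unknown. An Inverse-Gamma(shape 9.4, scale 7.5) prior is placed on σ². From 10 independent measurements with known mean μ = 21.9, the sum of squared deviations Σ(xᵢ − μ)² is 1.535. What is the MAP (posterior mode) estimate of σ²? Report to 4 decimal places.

With known mean μ and an Inverse-Gamma(α, β) prior on σ², the Normal likelihood is conjugate: posterior is Inv-Gamma(α + n/2, β + Σ(xᵢ−μ)²/2).
Posterior: Inv-Gamma(9.4 + 10/2, 7.5 + 1.535/2) = Inv-Gamma(14.40, 8.2675).
Mode = β/(α+1) = 8.2675/15.40 = 0.5369.

0.5369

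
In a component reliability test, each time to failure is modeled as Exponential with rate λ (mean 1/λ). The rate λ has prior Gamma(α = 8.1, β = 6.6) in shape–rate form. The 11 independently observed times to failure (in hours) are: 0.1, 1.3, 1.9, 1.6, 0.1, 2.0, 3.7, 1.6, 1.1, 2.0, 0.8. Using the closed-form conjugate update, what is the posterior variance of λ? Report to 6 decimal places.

With a Gamma(shape α, rate β) prior on the exponential rate λ, the posterior after n observations with total T = Σxᵢ is Gamma(α+n, β+T).
Sum of observations T = 16.2 hours; n = 11.
Posterior: Gamma(8.1+11, 6.6+16.2) = Gamma(19.1, 22.8).
Var = α/β² = 0.036742.

0.036742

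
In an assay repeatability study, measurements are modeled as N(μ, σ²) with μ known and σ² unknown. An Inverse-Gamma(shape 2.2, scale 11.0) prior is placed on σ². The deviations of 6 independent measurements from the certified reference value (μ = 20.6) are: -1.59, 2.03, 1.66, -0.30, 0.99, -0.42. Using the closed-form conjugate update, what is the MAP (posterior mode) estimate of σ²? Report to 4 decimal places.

2.6332

With known mean μ and an Inverse-Gamma(α, β) prior on σ², the Normal likelihood is conjugate: posterior is Inv-Gamma(α + n/2, β + Σ(xᵢ−μ)²/2).
Σ(xᵢ−μ)² = (-1.59)² + (2.03)² + (1.66)² + (-0.30)² + (0.99)² + (-0.42)² = 10.6511.
Posterior: Inv-Gamma(2.2 + 6/2, 11.0 + 10.6511/2) = Inv-Gamma(5.20, 16.32555).
Mode = β/(α+1) = 16.32555/6.20 = 2.6332.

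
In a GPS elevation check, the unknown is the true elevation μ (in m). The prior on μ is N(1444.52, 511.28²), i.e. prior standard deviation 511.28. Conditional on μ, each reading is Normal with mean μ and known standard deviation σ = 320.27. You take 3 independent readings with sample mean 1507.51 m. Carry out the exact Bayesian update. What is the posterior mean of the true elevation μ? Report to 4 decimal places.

1500.2241

For Normal data with known variance σ², a Normal(μ₀, σ₀²) prior on μ is conjugate. Posterior precision = 1/σ₀² + n/σ²; posterior mean is the precision-weighted average of μ₀ and x̄.
n·x̄ = 3·1507.51 = 4522.53.
σ₀² = 511.28² = 261407.2384, σ² = 320.27² = 102572.8729; σ² + n·σ₀² = 102572.8729 + 3·261407.2384 = 886794.5881.
Posterior mean = (μ₀/σ₀² + n·x̄/σ²)/(1/σ₀² + n/σ²) = (σ²·μ₀ + σ₀²·n·x̄)/(σ² + n·σ₀²) = (102572.8729·1444.52 + 261407.2384·4522.53)/886794.5881 = 1330390644.24266/886794.5881 = 1500.2241.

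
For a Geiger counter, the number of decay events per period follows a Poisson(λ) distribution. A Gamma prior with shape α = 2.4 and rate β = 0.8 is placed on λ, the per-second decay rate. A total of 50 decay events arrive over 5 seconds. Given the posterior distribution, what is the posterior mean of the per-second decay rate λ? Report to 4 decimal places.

With a Gamma(shape α, rate β) prior, the Poisson likelihood is conjugate: the posterior is Gamma(α + ΣXᵢ, β + n).
Posterior: Gamma(α+S, β+n) = Gamma(2.4+50, 0.8+5) = Gamma(52.4, 5.8).
Posterior mean = α/β = 52.4/5.8 = 9.0345.

9.0345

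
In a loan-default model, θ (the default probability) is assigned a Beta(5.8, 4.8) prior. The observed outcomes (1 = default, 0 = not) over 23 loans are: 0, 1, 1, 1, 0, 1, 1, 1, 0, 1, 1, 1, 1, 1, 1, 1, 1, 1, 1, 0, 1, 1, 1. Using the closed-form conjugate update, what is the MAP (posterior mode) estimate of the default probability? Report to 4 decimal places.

0.7532

The Beta prior is conjugate to a Binomial/Bernoulli likelihood; the update adds successes to α and failures to β.
Posterior: Beta(α+k, β+n−k) = Beta(5.8+19, 4.8+4) = Beta(24.8, 8.8).
Mode of Beta(a,b) for a,b>1 is (a−1)/(a+b−2) = 23.8/31.6 = 0.7532.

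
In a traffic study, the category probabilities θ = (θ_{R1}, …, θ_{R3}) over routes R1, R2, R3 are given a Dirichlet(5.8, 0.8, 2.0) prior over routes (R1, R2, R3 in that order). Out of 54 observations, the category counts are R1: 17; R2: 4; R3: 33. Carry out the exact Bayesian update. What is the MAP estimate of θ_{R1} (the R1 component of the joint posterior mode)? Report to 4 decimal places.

The Dirichlet prior is conjugate to the Multinomial likelihood: each posterior αⱼ = prior αⱼ + observed count nⱼ.
Posterior concentration: (22.8, 4.8, 35.0), total = 62.6.
Joint mode component: (α_{R1}−1)/(Σα−K) = 21.8/59.6 = 0.3658.

0.3658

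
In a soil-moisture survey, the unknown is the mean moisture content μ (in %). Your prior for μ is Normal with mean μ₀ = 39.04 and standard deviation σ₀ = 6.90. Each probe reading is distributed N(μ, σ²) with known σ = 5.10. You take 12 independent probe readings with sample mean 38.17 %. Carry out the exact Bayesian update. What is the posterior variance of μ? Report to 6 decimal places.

For Normal data with known variance σ², a Normal(μ₀, σ₀²) prior on μ is conjugate. Posterior precision = 1/σ₀² + n/σ²; posterior mean is the precision-weighted average of μ₀ and x̄.
σ₀² = 6.90² = 47.61, σ² = 5.10² = 26.01; σ² + n·σ₀² = 26.01 + 12·47.61 = 597.33.
Posterior precision = 1/σ₀² + n/σ² = 1/47.61 + 12/26.01 = (σ² + n·σ₀²)/(σ₀²σ²) = 597.33/(47.61·26.01); posterior variance σₙ² = σ₀²σ²/(σ² + n·σ₀²) = 47.61·26.01/597.33 = 2.073119.

2.073119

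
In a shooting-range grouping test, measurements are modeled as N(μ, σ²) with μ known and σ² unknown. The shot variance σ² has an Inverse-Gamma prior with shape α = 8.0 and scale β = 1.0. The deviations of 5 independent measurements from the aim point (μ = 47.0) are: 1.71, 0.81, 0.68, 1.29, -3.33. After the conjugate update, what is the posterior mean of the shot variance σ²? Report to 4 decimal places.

With known mean μ and an Inverse-Gamma(α, β) prior on σ², the Normal likelihood is conjugate: posterior is Inv-Gamma(α + n/2, β + Σ(xᵢ−μ)²/2).
Σ(xᵢ−μ)² = (1.71)² + (0.81)² + (0.68)² + (1.29)² + (-3.33)² = 16.7956.
Posterior: Inv-Gamma(8.0 + 5/2, 1.0 + 16.7956/2) = Inv-Gamma(10.50, 9.39780).
E[σ²|data] = β/(α−1) = 9.39780/9.50 = 0.9892.

0.9892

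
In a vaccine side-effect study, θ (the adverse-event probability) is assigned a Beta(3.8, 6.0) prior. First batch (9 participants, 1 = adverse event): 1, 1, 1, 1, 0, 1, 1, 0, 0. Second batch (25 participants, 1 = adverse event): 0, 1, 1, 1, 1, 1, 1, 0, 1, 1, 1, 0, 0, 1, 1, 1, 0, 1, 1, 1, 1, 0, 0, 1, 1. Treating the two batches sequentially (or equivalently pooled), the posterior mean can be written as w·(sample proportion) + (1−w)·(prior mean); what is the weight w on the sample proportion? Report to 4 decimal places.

0.7763

The Beta prior is conjugate to a Binomial/Bernoulli likelihood; the update adds successes to α and failures to β.
Total number of participants: n = 9 + 25 = 34.
Posterior mean = (α₀+k)/(α₀+β₀+n) = [n/(α₀+β₀+n)]·(k/n) + [(α₀+β₀)/(α₀+β₀+n)]·α₀/(α₀+β₀), so only n and the prior enter the weight.
The weight on the data is w = n/(α₀+β₀+n) = 34/(3.8+6.0+34) = 34/43.8 = 0.7763.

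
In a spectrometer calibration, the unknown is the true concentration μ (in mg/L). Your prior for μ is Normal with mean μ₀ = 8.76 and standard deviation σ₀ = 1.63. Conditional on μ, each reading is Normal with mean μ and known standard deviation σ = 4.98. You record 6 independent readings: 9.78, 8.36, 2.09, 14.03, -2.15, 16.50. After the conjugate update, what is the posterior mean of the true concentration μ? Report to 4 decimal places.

For Normal data with known variance σ², a Normal(μ₀, σ₀²) prior on μ is conjugate. Posterior precision = 1/σ₀² + n/σ²; posterior mean is the precision-weighted average of μ₀ and x̄.
Σxᵢ = 9.78 + 8.36 + 2.09 + 14.03 + (-2.15) + 16.50 = 48.61, so n·x̄ = 48.61.
σ₀² = 1.63² = 2.6569, σ² = 4.98² = 24.8004; σ² + n·σ₀² = 24.8004 + 6·2.6569 = 40.7418.
Posterior mean = (μ₀/σ₀² + n·x̄/σ²)/(1/σ₀² + n/σ²) = (σ²·μ₀ + σ₀²·n·x̄)/(σ² + n·σ₀²) = (24.8004·8.76 + 2.6569·48.61)/40.7418 = 346.403413/40.7418 = 8.5024.

8.5024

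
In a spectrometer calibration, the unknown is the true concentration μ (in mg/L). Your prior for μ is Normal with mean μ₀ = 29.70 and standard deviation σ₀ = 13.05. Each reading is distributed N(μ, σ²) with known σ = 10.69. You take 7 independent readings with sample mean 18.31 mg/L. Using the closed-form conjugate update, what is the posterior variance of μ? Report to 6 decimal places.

For Normal data with known variance σ², a Normal(μ₀, σ₀²) prior on μ is conjugate. Posterior precision = 1/σ₀² + n/σ²; posterior mean is the precision-weighted average of μ₀ and x̄.
σ₀² = 13.05² = 170.3025, σ² = 10.69² = 114.2761; σ² + n·σ₀² = 114.2761 + 7·170.3025 = 1306.3936.
Posterior precision = 1/σ₀² + n/σ² = 1/170.3025 + 7/114.2761 = (σ² + n·σ₀²)/(σ₀²σ²) = 1306.3936/(170.3025·114.2761); posterior variance σₙ² = σ₀²σ²/(σ² + n·σ₀²) = 170.3025·114.2761/1306.3936 = 14.897123.

14.897123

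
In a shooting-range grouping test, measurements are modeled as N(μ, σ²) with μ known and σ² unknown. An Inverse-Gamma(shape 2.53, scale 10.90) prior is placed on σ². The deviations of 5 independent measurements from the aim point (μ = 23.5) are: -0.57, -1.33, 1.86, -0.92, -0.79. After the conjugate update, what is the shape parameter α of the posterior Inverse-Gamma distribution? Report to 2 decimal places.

With known mean μ and an Inverse-Gamma(α, β) prior on σ², the Normal likelihood is conjugate: posterior is Inv-Gamma(α + n/2, β + Σ(xᵢ−μ)²/2).
Σ(xᵢ−μ)² = (-0.57)² + (-1.33)² + (1.86)² + (-0.92)² + (-0.79)² = 7.0239.
Posterior: Inv-Gamma(2.53 + 5/2, 10.90 + 7.0239/2) = Inv-Gamma(5.03, 14.41195).
Posterior α = 5.03.

5.03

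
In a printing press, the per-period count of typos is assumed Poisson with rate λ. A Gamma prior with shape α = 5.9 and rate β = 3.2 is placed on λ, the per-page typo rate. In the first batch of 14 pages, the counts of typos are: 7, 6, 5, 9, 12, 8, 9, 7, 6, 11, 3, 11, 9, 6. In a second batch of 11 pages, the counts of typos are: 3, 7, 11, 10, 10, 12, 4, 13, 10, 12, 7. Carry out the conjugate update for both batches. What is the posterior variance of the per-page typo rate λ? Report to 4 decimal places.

With a Gamma(shape α, rate β) prior, the Poisson likelihood is conjugate: the posterior is Gamma(α + ΣXᵢ, β + n).
Batch 1: sum of counts S = 109 over n = 14 pages.
After batch 1: Gamma(α+S, β+n) = Gamma(5.9+109, 3.2+14) = Gamma(114.9, 17.2).
Batch 2: sum of counts S = 99 over n = 11 pages.
After batch 2: Gamma(α+S, β+n) = Gamma(114.9+99, 17.2+11) = Gamma(213.9, 28.2).
Var = α/β² = 213.9/28.2² = 0.2690.

0.2690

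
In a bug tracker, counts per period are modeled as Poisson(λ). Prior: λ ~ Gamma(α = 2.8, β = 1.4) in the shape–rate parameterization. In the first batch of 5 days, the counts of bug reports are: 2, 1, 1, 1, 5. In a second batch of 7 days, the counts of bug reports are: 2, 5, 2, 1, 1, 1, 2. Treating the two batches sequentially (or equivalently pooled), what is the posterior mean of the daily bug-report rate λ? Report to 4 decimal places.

With a Gamma(shape α, rate β) prior, the Poisson likelihood is conjugate: the posterior is Gamma(α + ΣXᵢ, β + n).
Batch 1: sum of counts S = 10 over n = 5 days.
After batch 1: Gamma(α+S, β+n) = Gamma(2.8+10, 1.4+5) = Gamma(12.8, 6.4).
Batch 2: sum of counts S = 14 over n = 7 days.
After batch 2: Gamma(α+S, β+n) = Gamma(12.8+14, 6.4+7) = Gamma(26.8, 13.4).
Posterior mean = α/β = 26.8/13.4 = 2.0000.

2.0000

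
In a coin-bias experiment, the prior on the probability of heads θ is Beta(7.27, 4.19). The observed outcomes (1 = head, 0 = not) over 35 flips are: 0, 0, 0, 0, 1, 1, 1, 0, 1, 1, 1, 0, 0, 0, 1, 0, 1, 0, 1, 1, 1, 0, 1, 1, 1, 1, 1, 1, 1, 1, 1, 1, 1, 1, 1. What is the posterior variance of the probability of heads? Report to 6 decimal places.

The Beta prior is conjugate to a Binomial/Bernoulli likelihood; the update adds successes to α and failures to β.
Posterior: Beta(α+k, β+n−k) = Beta(7.27+24, 4.19+11) = Beta(31.27, 15.19).
Var = αβ/((α+β)²(α+β+1)) = 31.27·15.19/(46.46²·47.46) = 0.004637.

0.004637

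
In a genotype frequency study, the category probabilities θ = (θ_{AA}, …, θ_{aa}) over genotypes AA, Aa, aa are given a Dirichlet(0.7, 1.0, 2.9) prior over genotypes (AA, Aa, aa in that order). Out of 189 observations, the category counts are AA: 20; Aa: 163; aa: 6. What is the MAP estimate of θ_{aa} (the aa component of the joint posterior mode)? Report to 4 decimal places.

The Dirichlet prior is conjugate to the Multinomial likelihood: each posterior αⱼ = prior αⱼ + observed count nⱼ.
Posterior concentration: (20.7, 164.0, 8.9), total = 193.6.
Joint mode component: (α_{aa}−1)/(Σα−K) = 7.9/190.6 = 0.0414.

0.0414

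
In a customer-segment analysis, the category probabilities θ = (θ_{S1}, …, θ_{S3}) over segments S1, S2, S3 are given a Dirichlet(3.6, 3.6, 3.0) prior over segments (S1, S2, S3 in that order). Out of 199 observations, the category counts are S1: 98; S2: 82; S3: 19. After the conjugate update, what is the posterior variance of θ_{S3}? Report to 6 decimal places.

The Dirichlet prior is conjugate to the Multinomial likelihood: each posterior αⱼ = prior αⱼ + observed count nⱼ.
Posterior concentration: (101.6, 85.6, 22.0), total = 209.2.
Var[θ_j] = α_j(Σα−α_j)/((Σα)²(Σα+1)) = 22.0·187.2/(209.2²·210.2) = 0.000448.

0.000448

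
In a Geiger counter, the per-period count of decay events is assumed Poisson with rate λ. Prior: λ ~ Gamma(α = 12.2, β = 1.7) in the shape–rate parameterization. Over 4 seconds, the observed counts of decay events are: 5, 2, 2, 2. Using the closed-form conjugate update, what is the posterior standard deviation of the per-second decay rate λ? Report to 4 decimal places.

With a Gamma(shape α, rate β) prior, the Poisson likelihood is conjugate: the posterior is Gamma(α + ΣXᵢ, β + n).
Sum of counts S = 11 over n = 4 seconds.
Posterior: Gamma(α+S, β+n) = Gamma(12.2+11, 1.7+4) = Gamma(23.2, 5.7).
SD = √α/β = √23.2/5.7 = 0.8450.

0.8450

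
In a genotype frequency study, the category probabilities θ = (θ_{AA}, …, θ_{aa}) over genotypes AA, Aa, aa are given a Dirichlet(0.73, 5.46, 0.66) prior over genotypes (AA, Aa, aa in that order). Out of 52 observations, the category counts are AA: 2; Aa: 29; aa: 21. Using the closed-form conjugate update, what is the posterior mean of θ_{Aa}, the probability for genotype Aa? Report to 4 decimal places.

The Dirichlet prior is conjugate to the Multinomial likelihood: each posterior αⱼ = prior αⱼ + observed count nⱼ.
Posterior concentration: (2.73, 34.46, 21.66), total = 58.85.
E[θ_{Aa}|data] = α_{Aa}/Σα = 34.46/58.85 = 0.5856.

0.5856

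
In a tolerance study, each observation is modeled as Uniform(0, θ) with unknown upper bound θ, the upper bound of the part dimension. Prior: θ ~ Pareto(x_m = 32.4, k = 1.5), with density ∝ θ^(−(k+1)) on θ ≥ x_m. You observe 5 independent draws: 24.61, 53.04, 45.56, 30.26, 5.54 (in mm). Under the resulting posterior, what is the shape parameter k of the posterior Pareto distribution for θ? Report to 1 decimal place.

A Pareto(scale x_m, shape k) prior on the upper bound θ of Uniform(0, θ) is conjugate: posterior is Pareto(max(x_m, max xᵢ), k + n).
Sample maximum = 53.04; prior scale x_m = 32.4 → posterior scale = max = 53.04.
Posterior shape = 1.5 + 5 = 6.5.
Posterior shape k = 6.5.

6.5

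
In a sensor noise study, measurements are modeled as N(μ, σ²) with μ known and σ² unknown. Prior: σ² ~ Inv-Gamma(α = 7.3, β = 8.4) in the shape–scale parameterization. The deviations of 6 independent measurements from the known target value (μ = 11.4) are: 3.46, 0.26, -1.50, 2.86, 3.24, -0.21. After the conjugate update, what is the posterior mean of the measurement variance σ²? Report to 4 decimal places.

With known mean μ and an Inverse-Gamma(α, β) prior on σ², the Normal likelihood is conjugate: posterior is Inv-Gamma(α + n/2, β + Σ(xᵢ−μ)²/2).
Σ(xᵢ−μ)² = (3.46)² + (0.26)² + (-1.50)² + (2.86)² + (3.24)² + (-0.21)² = 33.0105.
Posterior: Inv-Gamma(7.3 + 6/2, 8.4 + 33.0105/2) = Inv-Gamma(10.30, 24.90525).
E[σ²|data] = β/(α−1) = 24.90525/9.30 = 2.6780.

2.6780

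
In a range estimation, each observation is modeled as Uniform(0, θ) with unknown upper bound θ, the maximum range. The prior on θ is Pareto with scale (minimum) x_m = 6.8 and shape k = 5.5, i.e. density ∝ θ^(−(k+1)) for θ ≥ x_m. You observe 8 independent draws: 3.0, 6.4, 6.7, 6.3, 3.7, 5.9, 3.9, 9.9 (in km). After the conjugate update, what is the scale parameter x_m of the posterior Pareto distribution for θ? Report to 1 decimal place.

A Pareto(scale x_m, shape k) prior on the upper bound θ of Uniform(0, θ) is conjugate: posterior is Pareto(max(x_m, max xᵢ), k + n).
Sample maximum = 9.9; prior scale x_m = 6.8 → posterior scale = max = 9.9.
Posterior shape = 5.5 + 8 = 13.5.
Posterior scale x_m = 9.9.

9.9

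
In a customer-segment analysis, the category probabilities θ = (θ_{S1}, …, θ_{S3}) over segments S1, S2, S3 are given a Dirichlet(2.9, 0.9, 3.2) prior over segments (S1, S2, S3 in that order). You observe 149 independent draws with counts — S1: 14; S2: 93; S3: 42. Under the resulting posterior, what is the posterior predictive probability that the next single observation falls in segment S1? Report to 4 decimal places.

The Dirichlet prior is conjugate to the Multinomial likelihood: each posterior αⱼ = prior αⱼ + observed count nⱼ.
Posterior concentration: (16.9, 93.9, 45.2), total = 156.0.
P(next = S1 | data) = α_{S1}/Σα = 0.1083.

0.1083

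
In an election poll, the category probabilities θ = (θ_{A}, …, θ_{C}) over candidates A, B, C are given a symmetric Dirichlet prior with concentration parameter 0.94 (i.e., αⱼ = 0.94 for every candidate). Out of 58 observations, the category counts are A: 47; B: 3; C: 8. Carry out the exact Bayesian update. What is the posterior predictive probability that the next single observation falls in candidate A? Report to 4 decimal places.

0.7882

The Dirichlet prior is conjugate to the Multinomial likelihood: each posterior αⱼ = prior αⱼ + observed count nⱼ.
Posterior concentration: (47.94, 3.94, 8.94), total = 60.82.
P(next = A | data) = α_{A}/Σα = 0.7882.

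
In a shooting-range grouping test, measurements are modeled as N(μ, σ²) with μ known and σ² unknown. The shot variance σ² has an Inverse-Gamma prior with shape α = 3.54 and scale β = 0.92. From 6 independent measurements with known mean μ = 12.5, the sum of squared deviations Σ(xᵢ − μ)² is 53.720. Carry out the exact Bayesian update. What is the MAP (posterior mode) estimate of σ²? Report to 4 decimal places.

With known mean μ and an Inverse-Gamma(α, β) prior on σ², the Normal likelihood is conjugate: posterior is Inv-Gamma(α + n/2, β + Σ(xᵢ−μ)²/2).
Posterior: Inv-Gamma(3.54 + 6/2, 0.92 + 53.720/2) = Inv-Gamma(6.54, 27.7800).
Mode = β/(α+1) = 27.7800/7.54 = 3.6844.

3.6844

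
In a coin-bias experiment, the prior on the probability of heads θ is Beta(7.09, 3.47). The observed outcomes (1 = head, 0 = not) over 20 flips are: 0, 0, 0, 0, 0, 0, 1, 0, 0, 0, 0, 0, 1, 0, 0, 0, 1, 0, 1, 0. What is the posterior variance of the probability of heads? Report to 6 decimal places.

0.007326

The Beta prior is conjugate to a Binomial/Bernoulli likelihood; the update adds successes to α and failures to β.
Posterior: Beta(α+k, β+n−k) = Beta(7.09+4, 3.47+16) = Beta(11.09, 19.47).
Var = αβ/((α+β)²(α+β+1)) = 11.09·19.47/(30.56²·31.56) = 0.007326.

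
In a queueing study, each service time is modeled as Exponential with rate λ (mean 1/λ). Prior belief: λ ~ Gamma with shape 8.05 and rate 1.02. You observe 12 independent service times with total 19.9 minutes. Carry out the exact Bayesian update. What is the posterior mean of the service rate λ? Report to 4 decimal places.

0.9584

With a Gamma(shape α, rate β) prior on the exponential rate λ, the posterior after n observations with total T = Σxᵢ is Gamma(α+n, β+T).
Posterior: Gamma(8.05+12, 1.02+19.9) = Gamma(20.05, 20.92).
Posterior mean of λ = α/β = 20.05/20.92 = 0.9584.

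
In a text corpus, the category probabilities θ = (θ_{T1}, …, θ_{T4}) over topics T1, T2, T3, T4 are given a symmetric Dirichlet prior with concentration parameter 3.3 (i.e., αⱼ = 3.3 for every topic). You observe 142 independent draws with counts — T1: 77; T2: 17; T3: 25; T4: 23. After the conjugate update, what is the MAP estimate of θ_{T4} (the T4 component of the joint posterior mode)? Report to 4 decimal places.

The Dirichlet prior is conjugate to the Multinomial likelihood: each posterior αⱼ = prior αⱼ + observed count nⱼ.
Posterior concentration: (80.3, 20.3, 28.3, 26.3), total = 155.2.
Joint mode component: (α_{T4}−1)/(Σα−K) = 25.3/151.2 = 0.1673.

0.1673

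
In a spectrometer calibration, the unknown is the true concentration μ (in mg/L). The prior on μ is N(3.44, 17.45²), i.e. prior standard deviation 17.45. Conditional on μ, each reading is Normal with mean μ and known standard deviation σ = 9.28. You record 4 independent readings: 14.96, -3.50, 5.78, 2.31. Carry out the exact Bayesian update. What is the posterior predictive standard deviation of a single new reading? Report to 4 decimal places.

10.3066

For Normal data with known variance σ², a Normal(μ₀, σ₀²) prior on μ is conjugate. Posterior precision = 1/σ₀² + n/σ²; posterior mean is the precision-weighted average of μ₀ and x̄.
σ₀² = 17.45² = 304.5025, σ² = 9.28² = 86.1184; σ² + n·σ₀² = 86.1184 + 4·304.5025 = 1304.1284.
Posterior precision = 1/σ₀² + n/σ² = 1/304.5025 + 4/86.1184 = (σ² + n·σ₀²)/(σ₀²σ²) = 1304.1284/(304.5025·86.1184); posterior variance σₙ² = σ₀²σ²/(σ² + n·σ₀²) = 304.5025·86.1184/1304.1284 = 20.107888.
Predictive variance for one new observation = σₙ² + σ² = 304.5025·86.1184/1304.1284 + 86.1184 = σ²·(σ₀² + 1304.1284)/1304.1284 = 86.1184·1608.6309/1304.1284 = 106.226288; SD = √(86.1184·1608.6309/1304.1284) = 10.3066.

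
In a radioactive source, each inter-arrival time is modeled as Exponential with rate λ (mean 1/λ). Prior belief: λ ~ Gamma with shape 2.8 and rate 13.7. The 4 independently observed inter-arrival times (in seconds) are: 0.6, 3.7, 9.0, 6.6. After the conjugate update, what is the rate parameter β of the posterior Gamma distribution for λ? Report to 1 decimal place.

33.6

With a Gamma(shape α, rate β) prior on the exponential rate λ, the posterior after n observations with total T = Σxᵢ is Gamma(α+n, β+T).
Sum of observations T = 19.9 seconds; n = 4.
Posterior: Gamma(2.8+4, 13.7+19.9) = Gamma(6.8, 33.6).
Posterior β = 33.6.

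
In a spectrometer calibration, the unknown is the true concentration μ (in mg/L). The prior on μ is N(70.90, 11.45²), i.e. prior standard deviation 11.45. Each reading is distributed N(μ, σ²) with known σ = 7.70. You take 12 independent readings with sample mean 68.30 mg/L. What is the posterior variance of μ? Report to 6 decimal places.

For Normal data with known variance σ², a Normal(μ₀, σ₀²) prior on μ is conjugate. Posterior precision = 1/σ₀² + n/σ²; posterior mean is the precision-weighted average of μ₀ and x̄.
σ₀² = 11.45² = 131.1025, σ² = 7.70² = 59.29; σ² + n·σ₀² = 59.29 + 12·131.1025 = 1632.52.
Posterior precision = 1/σ₀² + n/σ² = 1/131.1025 + 12/59.29 = (σ² + n·σ₀²)/(σ₀²σ²) = 1632.52/(131.1025·59.29); posterior variance σₙ² = σ₀²σ²/(σ² + n·σ₀²) = 131.1025·59.29/1632.52 = 4.761392.

4.761392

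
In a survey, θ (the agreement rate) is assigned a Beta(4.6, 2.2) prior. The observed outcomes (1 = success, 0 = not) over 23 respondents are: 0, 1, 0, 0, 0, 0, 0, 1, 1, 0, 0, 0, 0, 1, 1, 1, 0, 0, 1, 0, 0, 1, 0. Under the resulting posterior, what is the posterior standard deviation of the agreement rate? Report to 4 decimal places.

The Beta prior is conjugate to a Binomial/Bernoulli likelihood; the update adds successes to α and failures to β.
Posterior: Beta(α+k, β+n−k) = Beta(4.6+8, 2.2+15) = Beta(12.6, 17.2).
Var = αβ/((α+β)²(α+β+1)) = 12.6·17.2/(29.8²·30.8) = 0.00792348; SD = √0.00792348 = 0.0890.

0.0890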